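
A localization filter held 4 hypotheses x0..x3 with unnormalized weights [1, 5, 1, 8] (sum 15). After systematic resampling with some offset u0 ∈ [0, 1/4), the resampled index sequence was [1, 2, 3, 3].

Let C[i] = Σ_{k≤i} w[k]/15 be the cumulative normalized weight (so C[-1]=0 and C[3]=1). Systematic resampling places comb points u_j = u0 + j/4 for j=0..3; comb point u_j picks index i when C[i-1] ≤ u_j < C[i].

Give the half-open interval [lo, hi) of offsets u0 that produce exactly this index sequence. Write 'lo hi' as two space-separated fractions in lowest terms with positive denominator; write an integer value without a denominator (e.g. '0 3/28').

C = [1/15, 2/5, 7/15, 1]
j=0 picked index 1: u0 ∈ [1/15, 2/5)
j=1 picked index 2: u0 ∈ [3/20, 13/60)
j=2 picked index 3: u0 ∈ [-1/30, 1/2)
j=3 picked index 3: u0 ∈ [-17/60, 1/4)
intersection: [3/20, 13/60)

3/20 13/60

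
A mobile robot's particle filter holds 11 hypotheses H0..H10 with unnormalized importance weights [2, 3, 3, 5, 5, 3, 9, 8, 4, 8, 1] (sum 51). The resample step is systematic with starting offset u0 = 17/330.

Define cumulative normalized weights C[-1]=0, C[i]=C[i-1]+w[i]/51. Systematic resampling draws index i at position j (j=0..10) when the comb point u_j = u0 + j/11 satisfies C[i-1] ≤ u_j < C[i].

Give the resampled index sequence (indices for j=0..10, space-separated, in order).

C = [2/51, 5/51, 8/51, 13/51, 6/17, 7/17, 10/17, 38/51, 14/17, 50/51, 1]
j=0: u_0=17/330 ∈ [2/51, 5/51) → index 1
j=1: u_1=47/330 ∈ [5/51, 8/51) → index 2
j=2: u_2=7/30 ∈ [8/51, 13/51) → index 3
j=3: u_3=107/330 ∈ [13/51, 6/17) → index 4
j=4: u_4=137/330 ∈ [7/17, 10/17) → index 6
j=5: u_5=167/330 ∈ [7/17, 10/17) → index 6
j=6: u_6=197/330 ∈ [10/17, 38/51) → index 7
j=7: u_7=227/330 ∈ [10/17, 38/51) → index 7
j=8: u_8=257/330 ∈ [38/51, 14/17) → index 8
j=9: u_9=287/330 ∈ [14/17, 50/51) → index 9
j=10: u_10=317/330 ∈ [14/17, 50/51) → index 9

1 2 3 4 6 6 7 7 8 9 9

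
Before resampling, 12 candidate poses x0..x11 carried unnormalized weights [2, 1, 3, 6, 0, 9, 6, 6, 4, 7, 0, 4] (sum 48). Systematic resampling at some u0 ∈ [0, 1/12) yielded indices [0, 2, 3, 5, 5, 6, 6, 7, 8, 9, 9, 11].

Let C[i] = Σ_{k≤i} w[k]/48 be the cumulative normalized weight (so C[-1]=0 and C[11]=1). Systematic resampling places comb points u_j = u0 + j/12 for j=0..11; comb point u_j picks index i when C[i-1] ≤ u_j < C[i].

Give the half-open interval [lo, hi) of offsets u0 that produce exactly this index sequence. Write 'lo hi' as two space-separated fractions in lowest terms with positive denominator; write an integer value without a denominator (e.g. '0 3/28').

1/48 1/24

C = [1/24, 1/16, 1/8, 1/4, 1/4, 7/16, 9/16, 11/16, 37/48, 11/12, 11/12, 1]
j=0 picked index 0: u0 ∈ [0, 1/24)
j=1 picked index 2: u0 ∈ [-1/48, 1/24)
j=2 picked index 3: u0 ∈ [-1/24, 1/12)
j=3 picked index 5: u0 ∈ [0, 3/16)
j=4 picked index 5: u0 ∈ [-1/12, 5/48)
j=5 picked index 6: u0 ∈ [1/48, 7/48)
j=6 picked index 6: u0 ∈ [-1/16, 1/16)
j=7 picked index 7: u0 ∈ [-1/48, 5/48)
j=8 picked index 8: u0 ∈ [1/48, 5/48)
j=9 picked index 9: u0 ∈ [1/48, 1/6)
j=10 picked index 9: u0 ∈ [-1/16, 1/12)
j=11 picked index 11: u0 ∈ [0, 1/12)
intersection: [1/48, 1/24)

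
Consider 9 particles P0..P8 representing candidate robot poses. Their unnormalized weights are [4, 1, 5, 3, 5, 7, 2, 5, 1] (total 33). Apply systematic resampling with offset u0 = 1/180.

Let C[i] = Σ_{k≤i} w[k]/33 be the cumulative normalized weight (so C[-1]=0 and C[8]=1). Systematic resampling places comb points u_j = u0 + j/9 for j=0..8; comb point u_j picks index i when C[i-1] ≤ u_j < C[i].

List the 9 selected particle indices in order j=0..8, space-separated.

0 0 2 3 4 5 5 6 7

C = [4/33, 5/33, 10/33, 13/33, 6/11, 25/33, 9/11, 32/33, 1]
j=0: u_0=1/180 ∈ [0, 4/33) → index 0
j=1: u_1=7/60 ∈ [0, 4/33) → index 0
j=2: u_2=41/180 ∈ [5/33, 10/33) → index 2
j=3: u_3=61/180 ∈ [10/33, 13/33) → index 3
j=4: u_4=9/20 ∈ [13/33, 6/11) → index 4
j=5: u_5=101/180 ∈ [6/11, 25/33) → index 5
j=6: u_6=121/180 ∈ [6/11, 25/33) → index 5
j=7: u_7=47/60 ∈ [25/33, 9/11) → index 6
j=8: u_8=161/180 ∈ [9/11, 32/33) → index 7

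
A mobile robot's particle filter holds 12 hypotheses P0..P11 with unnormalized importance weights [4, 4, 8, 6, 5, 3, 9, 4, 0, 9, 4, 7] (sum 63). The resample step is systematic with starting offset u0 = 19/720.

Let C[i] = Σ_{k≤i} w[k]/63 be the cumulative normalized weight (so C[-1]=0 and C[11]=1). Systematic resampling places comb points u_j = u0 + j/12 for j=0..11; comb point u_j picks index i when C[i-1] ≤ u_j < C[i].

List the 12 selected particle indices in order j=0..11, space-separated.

0 1 2 3 4 5 6 6 9 9 10 11

C = [4/63, 8/63, 16/63, 22/63, 3/7, 10/21, 13/21, 43/63, 43/63, 52/63, 8/9, 1]
j=0: u_0=19/720 ∈ [0, 4/63) → index 0
j=1: u_1=79/720 ∈ [4/63, 8/63) → index 1
j=2: u_2=139/720 ∈ [8/63, 16/63) → index 2
j=3: u_3=199/720 ∈ [16/63, 22/63) → index 3
j=4: u_4=259/720 ∈ [22/63, 3/7) → index 4
j=5: u_5=319/720 ∈ [3/7, 10/21) → index 5
j=6: u_6=379/720 ∈ [10/21, 13/21) → index 6
j=7: u_7=439/720 ∈ [10/21, 13/21) → index 6
j=8: u_8=499/720 ∈ [43/63, 52/63) → index 9
j=9: u_9=559/720 ∈ [43/63, 52/63) → index 9
j=10: u_10=619/720 ∈ [52/63, 8/9) → index 10
j=11: u_11=679/720 ∈ [8/9, 1) → index 11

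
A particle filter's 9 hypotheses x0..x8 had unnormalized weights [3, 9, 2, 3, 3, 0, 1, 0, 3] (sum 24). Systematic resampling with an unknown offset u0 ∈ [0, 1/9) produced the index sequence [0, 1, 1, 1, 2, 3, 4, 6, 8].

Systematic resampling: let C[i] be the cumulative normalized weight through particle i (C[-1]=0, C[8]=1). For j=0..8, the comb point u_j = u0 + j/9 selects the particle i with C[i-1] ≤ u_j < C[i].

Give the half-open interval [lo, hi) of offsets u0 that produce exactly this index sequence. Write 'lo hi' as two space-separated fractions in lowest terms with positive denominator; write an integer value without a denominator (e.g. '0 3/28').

C = [1/8, 1/2, 7/12, 17/24, 5/6, 5/6, 7/8, 7/8, 1]
j=0 picked index 0: u0 ∈ [0, 1/8)
j=1 picked index 1: u0 ∈ [1/72, 7/18)
j=2 picked index 1: u0 ∈ [-7/72, 5/18)
j=3 picked index 1: u0 ∈ [-5/24, 1/6)
j=4 picked index 2: u0 ∈ [1/18, 5/36)
j=5 picked index 3: u0 ∈ [1/36, 11/72)
j=6 picked index 4: u0 ∈ [1/24, 1/6)
j=7 picked index 6: u0 ∈ [1/18, 7/72)
j=8 picked index 8: u0 ∈ [-1/72, 1/9)
intersection: [1/18, 7/72)

1/18 7/72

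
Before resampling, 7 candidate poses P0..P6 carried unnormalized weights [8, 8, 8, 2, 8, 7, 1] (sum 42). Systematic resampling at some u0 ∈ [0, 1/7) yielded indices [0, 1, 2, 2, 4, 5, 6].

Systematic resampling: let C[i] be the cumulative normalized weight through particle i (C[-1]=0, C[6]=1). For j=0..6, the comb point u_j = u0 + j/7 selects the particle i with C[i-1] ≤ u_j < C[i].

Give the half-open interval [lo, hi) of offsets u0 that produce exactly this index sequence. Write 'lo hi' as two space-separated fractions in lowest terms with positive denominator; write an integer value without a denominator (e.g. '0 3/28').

C = [4/21, 8/21, 4/7, 13/21, 17/21, 41/42, 1]
j=0 picked index 0: u0 ∈ [0, 4/21)
j=1 picked index 1: u0 ∈ [1/21, 5/21)
j=2 picked index 2: u0 ∈ [2/21, 2/7)
j=3 picked index 2: u0 ∈ [-1/21, 1/7)
j=4 picked index 4: u0 ∈ [1/21, 5/21)
j=5 picked index 5: u0 ∈ [2/21, 11/42)
j=6 picked index 6: u0 ∈ [5/42, 1/7)
intersection: [5/42, 1/7)

5/42 1/7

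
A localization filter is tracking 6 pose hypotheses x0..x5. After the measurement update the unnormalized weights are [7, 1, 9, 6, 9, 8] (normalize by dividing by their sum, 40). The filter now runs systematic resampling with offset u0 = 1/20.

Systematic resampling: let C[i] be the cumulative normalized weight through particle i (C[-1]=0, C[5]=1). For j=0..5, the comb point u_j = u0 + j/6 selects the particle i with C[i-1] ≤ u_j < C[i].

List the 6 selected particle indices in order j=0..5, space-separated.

C = [7/40, 1/5, 17/40, 23/40, 4/5, 1]
j=0: u_0=1/20 ∈ [0, 7/40) → index 0
j=1: u_1=13/60 ∈ [1/5, 17/40) → index 2
j=2: u_2=23/60 ∈ [1/5, 17/40) → index 2
j=3: u_3=11/20 ∈ [17/40, 23/40) → index 3
j=4: u_4=43/60 ∈ [23/40, 4/5) → index 4
j=5: u_5=53/60 ∈ [4/5, 1) → index 5

0 2 2 3 4 5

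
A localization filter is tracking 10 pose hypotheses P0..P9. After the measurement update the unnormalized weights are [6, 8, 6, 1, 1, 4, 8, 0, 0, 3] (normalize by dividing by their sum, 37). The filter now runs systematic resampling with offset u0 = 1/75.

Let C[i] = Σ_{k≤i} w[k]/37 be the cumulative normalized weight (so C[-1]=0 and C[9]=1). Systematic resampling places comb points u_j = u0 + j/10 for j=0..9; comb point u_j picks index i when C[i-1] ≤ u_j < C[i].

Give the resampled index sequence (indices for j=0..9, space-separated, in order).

C = [6/37, 14/37, 20/37, 21/37, 22/37, 26/37, 34/37, 34/37, 34/37, 1]
j=0: u_0=1/75 ∈ [0, 6/37) → index 0
j=1: u_1=17/150 ∈ [0, 6/37) → index 0
j=2: u_2=16/75 ∈ [6/37, 14/37) → index 1
j=3: u_3=47/150 ∈ [6/37, 14/37) → index 1
j=4: u_4=31/75 ∈ [14/37, 20/37) → index 2
j=5: u_5=77/150 ∈ [14/37, 20/37) → index 2
j=6: u_6=46/75 ∈ [22/37, 26/37) → index 5
j=7: u_7=107/150 ∈ [26/37, 34/37) → index 6
j=8: u_8=61/75 ∈ [26/37, 34/37) → index 6
j=9: u_9=137/150 ∈ [26/37, 34/37) → index 6

0 0 1 1 2 2 5 6 6 6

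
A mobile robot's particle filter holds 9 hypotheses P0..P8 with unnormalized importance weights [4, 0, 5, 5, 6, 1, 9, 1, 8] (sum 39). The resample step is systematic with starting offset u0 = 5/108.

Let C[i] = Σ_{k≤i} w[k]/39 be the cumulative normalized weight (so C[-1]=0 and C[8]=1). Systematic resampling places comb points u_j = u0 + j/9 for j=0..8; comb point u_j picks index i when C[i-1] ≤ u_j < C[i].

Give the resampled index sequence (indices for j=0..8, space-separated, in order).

C = [4/39, 4/39, 3/13, 14/39, 20/39, 7/13, 10/13, 31/39, 1]
j=0: u_0=5/108 ∈ [0, 4/39) → index 0
j=1: u_1=17/108 ∈ [4/39, 3/13) → index 2
j=2: u_2=29/108 ∈ [3/13, 14/39) → index 3
j=3: u_3=41/108 ∈ [14/39, 20/39) → index 4
j=4: u_4=53/108 ∈ [14/39, 20/39) → index 4
j=5: u_5=65/108 ∈ [7/13, 10/13) → index 6
j=6: u_6=77/108 ∈ [7/13, 10/13) → index 6
j=7: u_7=89/108 ∈ [31/39, 1) → index 8
j=8: u_8=101/108 ∈ [31/39, 1) → index 8

0 2 3 4 4 6 6 8 8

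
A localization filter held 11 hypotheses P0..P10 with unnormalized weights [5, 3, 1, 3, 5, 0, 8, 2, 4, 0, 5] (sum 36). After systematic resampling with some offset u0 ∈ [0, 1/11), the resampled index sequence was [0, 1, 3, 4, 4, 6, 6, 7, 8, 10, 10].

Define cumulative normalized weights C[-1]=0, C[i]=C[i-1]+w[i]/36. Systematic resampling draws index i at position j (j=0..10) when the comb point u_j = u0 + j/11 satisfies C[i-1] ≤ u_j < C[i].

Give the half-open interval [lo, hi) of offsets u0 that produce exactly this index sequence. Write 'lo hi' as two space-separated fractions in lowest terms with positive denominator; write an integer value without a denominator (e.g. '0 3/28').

C = [5/36, 2/9, 1/4, 1/3, 17/36, 17/36, 25/36, 3/4, 31/36, 31/36, 1]
j=0 picked index 0: u0 ∈ [0, 5/36)
j=1 picked index 1: u0 ∈ [19/396, 13/99)
j=2 picked index 3: u0 ∈ [3/44, 5/33)
j=3 picked index 4: u0 ∈ [2/33, 79/396)
j=4 picked index 4: u0 ∈ [-1/33, 43/396)
j=5 picked index 6: u0 ∈ [7/396, 95/396)
j=6 picked index 6: u0 ∈ [-29/396, 59/396)
j=7 picked index 7: u0 ∈ [23/396, 5/44)
j=8 picked index 8: u0 ∈ [1/44, 53/396)
j=9 picked index 10: u0 ∈ [17/396, 2/11)
j=10 picked index 10: u0 ∈ [-19/396, 1/11)
intersection: [3/44, 1/11)

3/44 1/11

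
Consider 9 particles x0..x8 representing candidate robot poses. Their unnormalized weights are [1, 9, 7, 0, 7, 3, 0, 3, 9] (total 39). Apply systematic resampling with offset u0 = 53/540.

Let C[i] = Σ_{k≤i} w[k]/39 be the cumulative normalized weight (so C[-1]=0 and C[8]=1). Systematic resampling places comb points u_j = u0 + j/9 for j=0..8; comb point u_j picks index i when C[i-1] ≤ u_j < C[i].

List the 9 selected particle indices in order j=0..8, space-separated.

C = [1/39, 10/39, 17/39, 17/39, 8/13, 9/13, 9/13, 10/13, 1]
j=0: u_0=53/540 ∈ [1/39, 10/39) → index 1
j=1: u_1=113/540 ∈ [1/39, 10/39) → index 1
j=2: u_2=173/540 ∈ [10/39, 17/39) → index 2
j=3: u_3=233/540 ∈ [10/39, 17/39) → index 2
j=4: u_4=293/540 ∈ [17/39, 8/13) → index 4
j=5: u_5=353/540 ∈ [8/13, 9/13) → index 5
j=6: u_6=413/540 ∈ [9/13, 10/13) → index 7
j=7: u_7=473/540 ∈ [10/13, 1) → index 8
j=8: u_8=533/540 ∈ [10/13, 1) → index 8

1 1 2 2 4 5 7 8 8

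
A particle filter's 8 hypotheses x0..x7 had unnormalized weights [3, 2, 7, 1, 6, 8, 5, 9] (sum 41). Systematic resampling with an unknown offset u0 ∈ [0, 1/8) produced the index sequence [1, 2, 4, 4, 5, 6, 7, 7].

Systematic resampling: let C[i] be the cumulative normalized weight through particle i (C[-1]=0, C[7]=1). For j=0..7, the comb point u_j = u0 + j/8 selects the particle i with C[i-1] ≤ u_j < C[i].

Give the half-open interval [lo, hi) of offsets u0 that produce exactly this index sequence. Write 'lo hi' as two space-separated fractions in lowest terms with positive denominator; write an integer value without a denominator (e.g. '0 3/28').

3/41 29/328

C = [3/41, 5/41, 12/41, 13/41, 19/41, 27/41, 32/41, 1]
j=0 picked index 1: u0 ∈ [3/41, 5/41)
j=1 picked index 2: u0 ∈ [-1/328, 55/328)
j=2 picked index 4: u0 ∈ [11/164, 35/164)
j=3 picked index 4: u0 ∈ [-19/328, 29/328)
j=4 picked index 5: u0 ∈ [-3/82, 13/82)
j=5 picked index 6: u0 ∈ [11/328, 51/328)
j=6 picked index 7: u0 ∈ [5/164, 1/4)
j=7 picked index 7: u0 ∈ [-31/328, 1/8)
intersection: [3/41, 29/328)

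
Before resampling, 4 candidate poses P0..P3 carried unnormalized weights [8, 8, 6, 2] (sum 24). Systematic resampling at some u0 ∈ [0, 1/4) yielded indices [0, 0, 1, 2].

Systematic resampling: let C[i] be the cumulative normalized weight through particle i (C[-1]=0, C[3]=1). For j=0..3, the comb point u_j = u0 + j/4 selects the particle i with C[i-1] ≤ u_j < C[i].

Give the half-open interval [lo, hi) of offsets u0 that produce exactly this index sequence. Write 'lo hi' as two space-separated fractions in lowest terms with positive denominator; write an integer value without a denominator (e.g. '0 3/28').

C = [1/3, 2/3, 11/12, 1]
j=0 picked index 0: u0 ∈ [0, 1/3)
j=1 picked index 0: u0 ∈ [-1/4, 1/12)
j=2 picked index 1: u0 ∈ [-1/6, 1/6)
j=3 picked index 2: u0 ∈ [-1/12, 1/6)
intersection: [0, 1/12)

0 1/12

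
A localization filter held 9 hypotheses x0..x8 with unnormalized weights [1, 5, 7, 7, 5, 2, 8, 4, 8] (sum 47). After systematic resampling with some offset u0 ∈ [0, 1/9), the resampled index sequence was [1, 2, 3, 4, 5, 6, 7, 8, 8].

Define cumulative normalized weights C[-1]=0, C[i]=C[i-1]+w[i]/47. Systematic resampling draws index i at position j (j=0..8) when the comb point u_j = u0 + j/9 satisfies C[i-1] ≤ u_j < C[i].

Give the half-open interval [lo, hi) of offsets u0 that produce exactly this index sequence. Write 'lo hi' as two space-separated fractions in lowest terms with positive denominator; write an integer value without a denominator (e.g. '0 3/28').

13/141 1/9

C = [1/47, 6/47, 13/47, 20/47, 25/47, 27/47, 35/47, 39/47, 1]
j=0 picked index 1: u0 ∈ [1/47, 6/47)
j=1 picked index 2: u0 ∈ [7/423, 70/423)
j=2 picked index 3: u0 ∈ [23/423, 86/423)
j=3 picked index 4: u0 ∈ [13/141, 28/141)
j=4 picked index 5: u0 ∈ [37/423, 55/423)
j=5 picked index 6: u0 ∈ [8/423, 80/423)
j=6 picked index 7: u0 ∈ [11/141, 23/141)
j=7 picked index 8: u0 ∈ [22/423, 2/9)
j=8 picked index 8: u0 ∈ [-25/423, 1/9)
intersection: [13/141, 1/9)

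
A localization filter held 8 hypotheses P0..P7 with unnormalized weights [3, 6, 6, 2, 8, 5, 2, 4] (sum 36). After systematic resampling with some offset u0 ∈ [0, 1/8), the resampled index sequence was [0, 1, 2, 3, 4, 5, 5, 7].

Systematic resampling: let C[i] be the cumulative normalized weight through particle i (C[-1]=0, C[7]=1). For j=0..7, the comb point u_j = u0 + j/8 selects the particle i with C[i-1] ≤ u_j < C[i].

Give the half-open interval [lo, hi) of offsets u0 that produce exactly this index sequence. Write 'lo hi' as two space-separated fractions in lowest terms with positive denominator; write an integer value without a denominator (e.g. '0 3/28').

5/72 1/12

C = [1/12, 1/4, 5/12, 17/36, 25/36, 5/6, 8/9, 1]
j=0 picked index 0: u0 ∈ [0, 1/12)
j=1 picked index 1: u0 ∈ [-1/24, 1/8)
j=2 picked index 2: u0 ∈ [0, 1/6)
j=3 picked index 3: u0 ∈ [1/24, 7/72)
j=4 picked index 4: u0 ∈ [-1/36, 7/36)
j=5 picked index 5: u0 ∈ [5/72, 5/24)
j=6 picked index 5: u0 ∈ [-1/18, 1/12)
j=7 picked index 7: u0 ∈ [1/72, 1/8)
intersection: [5/72, 1/12)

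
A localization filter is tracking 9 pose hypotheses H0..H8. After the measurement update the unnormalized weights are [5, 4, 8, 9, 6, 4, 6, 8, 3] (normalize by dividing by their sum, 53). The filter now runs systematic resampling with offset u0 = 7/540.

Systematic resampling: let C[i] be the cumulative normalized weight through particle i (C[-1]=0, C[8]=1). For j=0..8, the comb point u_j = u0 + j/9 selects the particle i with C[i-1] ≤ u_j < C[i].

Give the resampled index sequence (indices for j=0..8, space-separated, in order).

0 1 2 3 3 4 6 6 7

C = [5/53, 9/53, 17/53, 26/53, 32/53, 36/53, 42/53, 50/53, 1]
j=0: u_0=7/540 ∈ [0, 5/53) → index 0
j=1: u_1=67/540 ∈ [5/53, 9/53) → index 1
j=2: u_2=127/540 ∈ [9/53, 17/53) → index 2
j=3: u_3=187/540 ∈ [17/53, 26/53) → index 3
j=4: u_4=247/540 ∈ [17/53, 26/53) → index 3
j=5: u_5=307/540 ∈ [26/53, 32/53) → index 4
j=6: u_6=367/540 ∈ [36/53, 42/53) → index 6
j=7: u_7=427/540 ∈ [36/53, 42/53) → index 6
j=8: u_8=487/540 ∈ [42/53, 50/53) → index 7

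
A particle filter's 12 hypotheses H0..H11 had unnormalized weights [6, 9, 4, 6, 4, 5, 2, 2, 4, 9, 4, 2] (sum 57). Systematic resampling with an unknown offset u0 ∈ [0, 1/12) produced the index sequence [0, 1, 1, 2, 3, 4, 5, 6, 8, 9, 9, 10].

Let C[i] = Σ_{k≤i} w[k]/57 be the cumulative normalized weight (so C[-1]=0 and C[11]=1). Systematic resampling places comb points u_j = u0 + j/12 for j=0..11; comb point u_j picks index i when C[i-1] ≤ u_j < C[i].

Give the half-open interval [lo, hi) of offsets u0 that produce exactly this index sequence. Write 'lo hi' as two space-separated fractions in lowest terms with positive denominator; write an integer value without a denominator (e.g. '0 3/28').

5/228 11/228

C = [2/19, 5/19, 1/3, 25/57, 29/57, 34/57, 12/19, 2/3, 14/19, 17/19, 55/57, 1]
j=0 picked index 0: u0 ∈ [0, 2/19)
j=1 picked index 1: u0 ∈ [5/228, 41/228)
j=2 picked index 1: u0 ∈ [-7/114, 11/114)
j=3 picked index 2: u0 ∈ [1/76, 1/12)
j=4 picked index 3: u0 ∈ [0, 2/19)
j=5 picked index 4: u0 ∈ [5/228, 7/76)
j=6 picked index 5: u0 ∈ [1/114, 11/114)
j=7 picked index 6: u0 ∈ [1/76, 11/228)
j=8 picked index 8: u0 ∈ [0, 4/57)
j=9 picked index 9: u0 ∈ [-1/76, 11/76)
j=10 picked index 9: u0 ∈ [-11/114, 7/114)
j=11 picked index 10: u0 ∈ [-5/228, 11/228)
intersection: [5/228, 11/228)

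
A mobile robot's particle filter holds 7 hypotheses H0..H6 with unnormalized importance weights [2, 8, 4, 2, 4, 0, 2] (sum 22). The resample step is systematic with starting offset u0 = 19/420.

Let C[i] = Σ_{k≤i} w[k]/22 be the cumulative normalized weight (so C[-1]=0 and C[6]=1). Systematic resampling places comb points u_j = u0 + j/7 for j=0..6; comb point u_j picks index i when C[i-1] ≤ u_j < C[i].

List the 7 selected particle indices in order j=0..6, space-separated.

C = [1/11, 5/11, 7/11, 8/11, 10/11, 10/11, 1]
j=0: u_0=19/420 ∈ [0, 1/11) → index 0
j=1: u_1=79/420 ∈ [1/11, 5/11) → index 1
j=2: u_2=139/420 ∈ [1/11, 5/11) → index 1
j=3: u_3=199/420 ∈ [5/11, 7/11) → index 2
j=4: u_4=37/60 ∈ [5/11, 7/11) → index 2
j=5: u_5=319/420 ∈ [8/11, 10/11) → index 4
j=6: u_6=379/420 ∈ [8/11, 10/11) → index 4

0 1 1 2 2 4 4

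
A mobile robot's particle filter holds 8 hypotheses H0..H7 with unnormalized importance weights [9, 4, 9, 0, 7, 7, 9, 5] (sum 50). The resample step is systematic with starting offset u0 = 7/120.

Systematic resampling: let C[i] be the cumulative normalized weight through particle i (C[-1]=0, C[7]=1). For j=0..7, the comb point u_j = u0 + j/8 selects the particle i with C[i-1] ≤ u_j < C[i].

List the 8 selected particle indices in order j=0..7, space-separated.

C = [9/50, 13/50, 11/25, 11/25, 29/50, 18/25, 9/10, 1]
j=0: u_0=7/120 ∈ [0, 9/50) → index 0
j=1: u_1=11/60 ∈ [9/50, 13/50) → index 1
j=2: u_2=37/120 ∈ [13/50, 11/25) → index 2
j=3: u_3=13/30 ∈ [13/50, 11/25) → index 2
j=4: u_4=67/120 ∈ [11/25, 29/50) → index 4
j=5: u_5=41/60 ∈ [29/50, 18/25) → index 5
j=6: u_6=97/120 ∈ [18/25, 9/10) → index 6
j=7: u_7=14/15 ∈ [9/10, 1) → index 7

0 1 2 2 4 5 6 7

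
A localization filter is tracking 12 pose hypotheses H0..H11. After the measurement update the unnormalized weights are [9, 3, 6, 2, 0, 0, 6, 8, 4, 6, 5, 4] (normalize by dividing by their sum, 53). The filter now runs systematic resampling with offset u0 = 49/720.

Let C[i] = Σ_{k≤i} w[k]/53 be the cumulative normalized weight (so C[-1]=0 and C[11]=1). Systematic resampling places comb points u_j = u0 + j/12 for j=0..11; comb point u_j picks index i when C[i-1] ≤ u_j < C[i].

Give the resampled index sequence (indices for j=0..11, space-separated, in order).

C = [9/53, 12/53, 18/53, 20/53, 20/53, 20/53, 26/53, 34/53, 38/53, 44/53, 49/53, 1]
j=0: u_0=49/720 ∈ [0, 9/53) → index 0
j=1: u_1=109/720 ∈ [0, 9/53) → index 0
j=2: u_2=169/720 ∈ [12/53, 18/53) → index 2
j=3: u_3=229/720 ∈ [12/53, 18/53) → index 2
j=4: u_4=289/720 ∈ [20/53, 26/53) → index 6
j=5: u_5=349/720 ∈ [20/53, 26/53) → index 6
j=6: u_6=409/720 ∈ [26/53, 34/53) → index 7
j=7: u_7=469/720 ∈ [34/53, 38/53) → index 8
j=8: u_8=529/720 ∈ [38/53, 44/53) → index 9
j=9: u_9=589/720 ∈ [38/53, 44/53) → index 9
j=10: u_10=649/720 ∈ [44/53, 49/53) → index 10
j=11: u_11=709/720 ∈ [49/53, 1) → index 11

0 0 2 2 6 6 7 8 9 9 10 11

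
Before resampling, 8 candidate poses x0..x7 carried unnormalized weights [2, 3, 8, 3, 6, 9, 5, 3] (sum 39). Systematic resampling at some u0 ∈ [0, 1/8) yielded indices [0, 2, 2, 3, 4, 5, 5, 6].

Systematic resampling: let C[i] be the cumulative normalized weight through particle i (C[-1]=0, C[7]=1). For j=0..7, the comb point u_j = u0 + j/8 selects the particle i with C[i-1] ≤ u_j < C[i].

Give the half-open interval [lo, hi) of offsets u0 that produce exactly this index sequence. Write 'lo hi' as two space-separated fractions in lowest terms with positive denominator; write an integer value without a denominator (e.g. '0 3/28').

1/312 11/312

C = [2/39, 5/39, 1/3, 16/39, 22/39, 31/39, 12/13, 1]
j=0 picked index 0: u0 ∈ [0, 2/39)
j=1 picked index 2: u0 ∈ [1/312, 5/24)
j=2 picked index 2: u0 ∈ [-19/156, 1/12)
j=3 picked index 3: u0 ∈ [-1/24, 11/312)
j=4 picked index 4: u0 ∈ [-7/78, 5/78)
j=5 picked index 5: u0 ∈ [-19/312, 53/312)
j=6 picked index 5: u0 ∈ [-29/156, 7/156)
j=7 picked index 6: u0 ∈ [-25/312, 5/104)
intersection: [1/312, 11/312)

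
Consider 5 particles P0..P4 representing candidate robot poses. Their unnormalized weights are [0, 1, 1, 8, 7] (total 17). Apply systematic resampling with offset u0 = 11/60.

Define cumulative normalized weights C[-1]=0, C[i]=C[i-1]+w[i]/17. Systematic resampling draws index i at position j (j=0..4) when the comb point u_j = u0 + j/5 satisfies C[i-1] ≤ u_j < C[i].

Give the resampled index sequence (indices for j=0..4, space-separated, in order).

C = [0, 1/17, 2/17, 10/17, 1]
j=0: u_0=11/60 ∈ [2/17, 10/17) → index 3
j=1: u_1=23/60 ∈ [2/17, 10/17) → index 3
j=2: u_2=7/12 ∈ [2/17, 10/17) → index 3
j=3: u_3=47/60 ∈ [10/17, 1) → index 4
j=4: u_4=59/60 ∈ [10/17, 1) → index 4

3 3 3 4 4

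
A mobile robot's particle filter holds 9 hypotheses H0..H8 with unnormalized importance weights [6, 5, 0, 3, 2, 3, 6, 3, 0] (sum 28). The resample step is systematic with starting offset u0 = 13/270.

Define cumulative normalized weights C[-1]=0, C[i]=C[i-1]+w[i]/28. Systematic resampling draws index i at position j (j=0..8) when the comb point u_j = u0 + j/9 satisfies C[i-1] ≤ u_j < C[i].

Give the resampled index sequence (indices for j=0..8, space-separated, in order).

C = [3/14, 11/28, 11/28, 1/2, 4/7, 19/28, 25/28, 1, 1]
j=0: u_0=13/270 ∈ [0, 3/14) → index 0
j=1: u_1=43/270 ∈ [0, 3/14) → index 0
j=2: u_2=73/270 ∈ [3/14, 11/28) → index 1
j=3: u_3=103/270 ∈ [3/14, 11/28) → index 1
j=4: u_4=133/270 ∈ [11/28, 1/2) → index 3
j=5: u_5=163/270 ∈ [4/7, 19/28) → index 5
j=6: u_6=193/270 ∈ [19/28, 25/28) → index 6
j=7: u_7=223/270 ∈ [19/28, 25/28) → index 6
j=8: u_8=253/270 ∈ [25/28, 1) → index 7

0 0 1 1 3 5 6 6 7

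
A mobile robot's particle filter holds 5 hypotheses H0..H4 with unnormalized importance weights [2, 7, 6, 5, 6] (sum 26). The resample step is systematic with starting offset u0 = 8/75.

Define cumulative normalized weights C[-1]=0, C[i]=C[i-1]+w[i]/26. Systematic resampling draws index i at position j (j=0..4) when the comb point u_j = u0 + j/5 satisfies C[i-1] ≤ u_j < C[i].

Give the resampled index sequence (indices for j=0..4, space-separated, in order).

C = [1/13, 9/26, 15/26, 10/13, 1]
j=0: u_0=8/75 ∈ [1/13, 9/26) → index 1
j=1: u_1=23/75 ∈ [1/13, 9/26) → index 1
j=2: u_2=38/75 ∈ [9/26, 15/26) → index 2
j=3: u_3=53/75 ∈ [15/26, 10/13) → index 3
j=4: u_4=68/75 ∈ [10/13, 1) → index 4

1 1 2 3 4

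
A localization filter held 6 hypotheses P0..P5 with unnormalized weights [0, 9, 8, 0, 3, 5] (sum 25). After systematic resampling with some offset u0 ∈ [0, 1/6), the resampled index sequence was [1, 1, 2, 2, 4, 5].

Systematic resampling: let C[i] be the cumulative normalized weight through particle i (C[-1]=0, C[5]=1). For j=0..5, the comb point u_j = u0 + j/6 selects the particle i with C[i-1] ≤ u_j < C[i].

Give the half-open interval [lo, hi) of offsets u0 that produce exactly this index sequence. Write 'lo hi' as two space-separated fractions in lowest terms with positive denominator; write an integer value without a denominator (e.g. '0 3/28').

2/75 2/15

C = [0, 9/25, 17/25, 17/25, 4/5, 1]
j=0 picked index 1: u0 ∈ [0, 9/25)
j=1 picked index 1: u0 ∈ [-1/6, 29/150)
j=2 picked index 2: u0 ∈ [2/75, 26/75)
j=3 picked index 2: u0 ∈ [-7/50, 9/50)
j=4 picked index 4: u0 ∈ [1/75, 2/15)
j=5 picked index 5: u0 ∈ [-1/30, 1/6)
intersection: [2/75, 2/15)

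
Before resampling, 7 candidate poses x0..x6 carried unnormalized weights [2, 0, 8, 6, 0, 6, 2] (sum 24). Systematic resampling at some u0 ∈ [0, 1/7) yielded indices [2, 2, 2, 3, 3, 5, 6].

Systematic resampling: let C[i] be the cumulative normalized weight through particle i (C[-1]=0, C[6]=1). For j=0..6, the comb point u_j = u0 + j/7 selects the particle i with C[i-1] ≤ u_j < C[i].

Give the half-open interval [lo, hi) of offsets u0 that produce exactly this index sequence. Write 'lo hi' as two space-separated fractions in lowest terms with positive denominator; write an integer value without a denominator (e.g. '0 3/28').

1/12 2/21

C = [1/12, 1/12, 5/12, 2/3, 2/3, 11/12, 1]
j=0 picked index 2: u0 ∈ [1/12, 5/12)
j=1 picked index 2: u0 ∈ [-5/84, 23/84)
j=2 picked index 2: u0 ∈ [-17/84, 11/84)
j=3 picked index 3: u0 ∈ [-1/84, 5/21)
j=4 picked index 3: u0 ∈ [-13/84, 2/21)
j=5 picked index 5: u0 ∈ [-1/21, 17/84)
j=6 picked index 6: u0 ∈ [5/84, 1/7)
intersection: [1/12, 2/21)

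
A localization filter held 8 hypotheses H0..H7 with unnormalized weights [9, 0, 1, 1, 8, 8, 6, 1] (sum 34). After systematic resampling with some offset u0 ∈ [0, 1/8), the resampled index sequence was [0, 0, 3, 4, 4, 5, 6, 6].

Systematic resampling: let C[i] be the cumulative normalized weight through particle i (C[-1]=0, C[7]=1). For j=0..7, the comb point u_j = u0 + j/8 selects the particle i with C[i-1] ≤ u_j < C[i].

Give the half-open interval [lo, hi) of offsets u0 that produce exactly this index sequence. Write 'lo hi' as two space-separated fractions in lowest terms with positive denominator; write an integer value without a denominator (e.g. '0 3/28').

3/68 1/17

C = [9/34, 9/34, 5/17, 11/34, 19/34, 27/34, 33/34, 1]
j=0 picked index 0: u0 ∈ [0, 9/34)
j=1 picked index 0: u0 ∈ [-1/8, 19/136)
j=2 picked index 3: u0 ∈ [3/68, 5/68)
j=3 picked index 4: u0 ∈ [-7/136, 25/136)
j=4 picked index 4: u0 ∈ [-3/17, 1/17)
j=5 picked index 5: u0 ∈ [-9/136, 23/136)
j=6 picked index 6: u0 ∈ [3/68, 15/68)
j=7 picked index 6: u0 ∈ [-11/136, 13/136)
intersection: [3/68, 1/17)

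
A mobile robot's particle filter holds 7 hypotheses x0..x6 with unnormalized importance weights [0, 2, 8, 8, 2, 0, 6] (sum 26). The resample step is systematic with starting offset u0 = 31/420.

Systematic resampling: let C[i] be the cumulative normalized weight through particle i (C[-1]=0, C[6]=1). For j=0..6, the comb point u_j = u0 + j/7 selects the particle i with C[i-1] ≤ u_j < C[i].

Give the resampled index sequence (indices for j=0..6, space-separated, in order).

C = [0, 1/13, 5/13, 9/13, 10/13, 10/13, 1]
j=0: u_0=31/420 ∈ [0, 1/13) → index 1
j=1: u_1=13/60 ∈ [1/13, 5/13) → index 2
j=2: u_2=151/420 ∈ [1/13, 5/13) → index 2
j=3: u_3=211/420 ∈ [5/13, 9/13) → index 3
j=4: u_4=271/420 ∈ [5/13, 9/13) → index 3
j=5: u_5=331/420 ∈ [10/13, 1) → index 6
j=6: u_6=391/420 ∈ [10/13, 1) → index 6

1 2 2 3 3 6 6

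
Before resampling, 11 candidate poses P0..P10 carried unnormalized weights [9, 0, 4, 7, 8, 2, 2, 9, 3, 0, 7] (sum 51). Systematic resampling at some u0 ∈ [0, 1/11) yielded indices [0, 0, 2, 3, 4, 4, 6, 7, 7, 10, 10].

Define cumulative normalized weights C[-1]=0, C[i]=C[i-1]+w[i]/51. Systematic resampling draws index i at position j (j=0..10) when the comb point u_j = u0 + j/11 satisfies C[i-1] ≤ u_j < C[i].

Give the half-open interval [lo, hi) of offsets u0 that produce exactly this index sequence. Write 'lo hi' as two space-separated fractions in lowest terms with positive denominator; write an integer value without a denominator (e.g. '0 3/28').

C = [3/17, 3/17, 13/51, 20/51, 28/51, 10/17, 32/51, 41/51, 44/51, 44/51, 1]
j=0 picked index 0: u0 ∈ [0, 3/17)
j=1 picked index 0: u0 ∈ [-1/11, 16/187)
j=2 picked index 2: u0 ∈ [-1/187, 41/561)
j=3 picked index 3: u0 ∈ [-10/561, 67/561)
j=4 picked index 4: u0 ∈ [16/561, 104/561)
j=5 picked index 4: u0 ∈ [-35/561, 53/561)
j=6 picked index 6: u0 ∈ [8/187, 46/561)
j=7 picked index 7: u0 ∈ [-5/561, 94/561)
j=8 picked index 7: u0 ∈ [-56/561, 43/561)
j=9 picked index 10: u0 ∈ [25/561, 2/11)
j=10 picked index 10: u0 ∈ [-26/561, 1/11)
intersection: [25/561, 41/561)

25/561 41/561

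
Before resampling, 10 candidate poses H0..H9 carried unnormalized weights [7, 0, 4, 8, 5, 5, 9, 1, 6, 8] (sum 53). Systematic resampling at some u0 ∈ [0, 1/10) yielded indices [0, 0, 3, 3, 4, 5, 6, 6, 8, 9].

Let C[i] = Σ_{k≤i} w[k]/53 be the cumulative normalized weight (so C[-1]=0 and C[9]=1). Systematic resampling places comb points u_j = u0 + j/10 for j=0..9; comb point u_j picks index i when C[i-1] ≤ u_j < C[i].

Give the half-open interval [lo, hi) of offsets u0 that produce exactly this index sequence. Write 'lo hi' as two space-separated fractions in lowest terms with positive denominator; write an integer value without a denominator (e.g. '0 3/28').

C = [7/53, 7/53, 11/53, 19/53, 24/53, 29/53, 38/53, 39/53, 45/53, 1]
j=0 picked index 0: u0 ∈ [0, 7/53)
j=1 picked index 0: u0 ∈ [-1/10, 17/530)
j=2 picked index 3: u0 ∈ [2/265, 42/265)
j=3 picked index 3: u0 ∈ [-49/530, 31/530)
j=4 picked index 4: u0 ∈ [-11/265, 14/265)
j=5 picked index 5: u0 ∈ [-5/106, 5/106)
j=6 picked index 6: u0 ∈ [-14/265, 31/265)
j=7 picked index 6: u0 ∈ [-81/530, 9/530)
j=8 picked index 8: u0 ∈ [-17/265, 13/265)
j=9 picked index 9: u0 ∈ [-27/530, 1/10)
intersection: [2/265, 9/530)

2/265 9/530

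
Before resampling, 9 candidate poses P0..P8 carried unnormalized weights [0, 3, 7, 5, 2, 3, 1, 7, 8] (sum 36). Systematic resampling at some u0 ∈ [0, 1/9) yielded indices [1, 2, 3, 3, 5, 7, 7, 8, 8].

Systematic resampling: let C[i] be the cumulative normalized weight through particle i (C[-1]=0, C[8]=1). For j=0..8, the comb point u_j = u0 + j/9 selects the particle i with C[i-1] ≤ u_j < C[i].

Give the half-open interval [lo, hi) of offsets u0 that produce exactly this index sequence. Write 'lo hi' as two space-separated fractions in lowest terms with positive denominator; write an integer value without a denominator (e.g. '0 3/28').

1/18 1/12

C = [0, 1/12, 5/18, 5/12, 17/36, 5/9, 7/12, 7/9, 1]
j=0 picked index 1: u0 ∈ [0, 1/12)
j=1 picked index 2: u0 ∈ [-1/36, 1/6)
j=2 picked index 3: u0 ∈ [1/18, 7/36)
j=3 picked index 3: u0 ∈ [-1/18, 1/12)
j=4 picked index 5: u0 ∈ [1/36, 1/9)
j=5 picked index 7: u0 ∈ [1/36, 2/9)
j=6 picked index 7: u0 ∈ [-1/12, 1/9)
j=7 picked index 8: u0 ∈ [0, 2/9)
j=8 picked index 8: u0 ∈ [-1/9, 1/9)
intersection: [1/18, 1/12)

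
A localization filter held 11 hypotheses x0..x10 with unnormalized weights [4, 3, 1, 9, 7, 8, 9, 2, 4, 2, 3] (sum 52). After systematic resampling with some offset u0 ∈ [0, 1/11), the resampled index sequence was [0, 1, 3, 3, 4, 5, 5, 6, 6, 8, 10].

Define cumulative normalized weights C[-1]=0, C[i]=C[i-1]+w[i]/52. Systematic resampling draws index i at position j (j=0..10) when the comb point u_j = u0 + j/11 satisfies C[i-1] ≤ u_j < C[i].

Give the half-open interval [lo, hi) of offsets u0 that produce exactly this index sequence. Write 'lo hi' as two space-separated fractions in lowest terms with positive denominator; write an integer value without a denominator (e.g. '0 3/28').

C = [1/13, 7/52, 2/13, 17/52, 6/13, 8/13, 41/52, 43/52, 47/52, 49/52, 1]
j=0 picked index 0: u0 ∈ [0, 1/13)
j=1 picked index 1: u0 ∈ [-2/143, 25/572)
j=2 picked index 3: u0 ∈ [-4/143, 83/572)
j=3 picked index 3: u0 ∈ [-17/143, 31/572)
j=4 picked index 4: u0 ∈ [-21/572, 14/143)
j=5 picked index 5: u0 ∈ [1/143, 23/143)
j=6 picked index 5: u0 ∈ [-12/143, 10/143)
j=7 picked index 6: u0 ∈ [-3/143, 87/572)
j=8 picked index 6: u0 ∈ [-16/143, 35/572)
j=9 picked index 8: u0 ∈ [5/572, 49/572)
j=10 picked index 10: u0 ∈ [19/572, 1/11)
intersection: [19/572, 25/572)

19/572 25/572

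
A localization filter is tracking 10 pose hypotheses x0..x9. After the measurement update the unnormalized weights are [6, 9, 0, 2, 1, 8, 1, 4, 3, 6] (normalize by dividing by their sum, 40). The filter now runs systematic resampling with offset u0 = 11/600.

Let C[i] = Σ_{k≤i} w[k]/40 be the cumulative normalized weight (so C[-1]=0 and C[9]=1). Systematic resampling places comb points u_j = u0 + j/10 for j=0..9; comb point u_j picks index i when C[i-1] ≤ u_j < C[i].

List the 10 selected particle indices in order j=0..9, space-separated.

C = [3/20, 3/8, 3/8, 17/40, 9/20, 13/20, 27/40, 31/40, 17/20, 1]
j=0: u_0=11/600 ∈ [0, 3/20) → index 0
j=1: u_1=71/600 ∈ [0, 3/20) → index 0
j=2: u_2=131/600 ∈ [3/20, 3/8) → index 1
j=3: u_3=191/600 ∈ [3/20, 3/8) → index 1
j=4: u_4=251/600 ∈ [3/8, 17/40) → index 3
j=5: u_5=311/600 ∈ [9/20, 13/20) → index 5
j=6: u_6=371/600 ∈ [9/20, 13/20) → index 5
j=7: u_7=431/600 ∈ [27/40, 31/40) → index 7
j=8: u_8=491/600 ∈ [31/40, 17/20) → index 8
j=9: u_9=551/600 ∈ [17/20, 1) → index 9

0 0 1 1 3 5 5 7 8 9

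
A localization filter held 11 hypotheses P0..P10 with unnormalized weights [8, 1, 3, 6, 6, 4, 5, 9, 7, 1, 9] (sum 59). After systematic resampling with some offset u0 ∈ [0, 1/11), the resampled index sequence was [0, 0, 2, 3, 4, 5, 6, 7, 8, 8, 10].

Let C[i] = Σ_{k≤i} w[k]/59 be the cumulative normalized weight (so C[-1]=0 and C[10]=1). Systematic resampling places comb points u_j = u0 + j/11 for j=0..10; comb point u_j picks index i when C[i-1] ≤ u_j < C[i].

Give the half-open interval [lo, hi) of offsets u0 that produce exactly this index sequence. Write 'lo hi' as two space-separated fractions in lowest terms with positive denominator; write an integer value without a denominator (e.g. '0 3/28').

C = [8/59, 9/59, 12/59, 18/59, 24/59, 28/59, 33/59, 42/59, 49/59, 50/59, 1]
j=0 picked index 0: u0 ∈ [0, 8/59)
j=1 picked index 0: u0 ∈ [-1/11, 29/649)
j=2 picked index 2: u0 ∈ [-19/649, 14/649)
j=3 picked index 3: u0 ∈ [-45/649, 21/649)
j=4 picked index 4: u0 ∈ [-38/649, 28/649)
j=5 picked index 5: u0 ∈ [-31/649, 13/649)
j=6 picked index 6: u0 ∈ [-46/649, 9/649)
j=7 picked index 7: u0 ∈ [-50/649, 49/649)
j=8 picked index 8: u0 ∈ [-10/649, 67/649)
j=9 picked index 8: u0 ∈ [-69/649, 8/649)
j=10 picked index 10: u0 ∈ [-40/649, 1/11)
intersection: [0, 8/649)

0 8/649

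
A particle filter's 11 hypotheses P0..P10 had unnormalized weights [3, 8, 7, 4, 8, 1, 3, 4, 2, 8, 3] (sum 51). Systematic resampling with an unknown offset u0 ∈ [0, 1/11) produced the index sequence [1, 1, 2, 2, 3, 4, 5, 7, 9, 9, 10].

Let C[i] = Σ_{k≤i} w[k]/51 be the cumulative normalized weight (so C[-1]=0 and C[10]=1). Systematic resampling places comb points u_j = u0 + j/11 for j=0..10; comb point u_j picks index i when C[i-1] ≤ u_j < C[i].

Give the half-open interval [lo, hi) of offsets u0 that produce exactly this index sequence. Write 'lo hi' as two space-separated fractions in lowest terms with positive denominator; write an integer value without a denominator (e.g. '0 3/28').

C = [1/17, 11/51, 6/17, 22/51, 10/17, 31/51, 2/3, 38/51, 40/51, 16/17, 1]
j=0 picked index 1: u0 ∈ [1/17, 11/51)
j=1 picked index 1: u0 ∈ [-6/187, 70/561)
j=2 picked index 2: u0 ∈ [19/561, 32/187)
j=3 picked index 2: u0 ∈ [-32/561, 15/187)
j=4 picked index 3: u0 ∈ [-2/187, 38/561)
j=5 picked index 4: u0 ∈ [-13/561, 25/187)
j=6 picked index 5: u0 ∈ [8/187, 35/561)
j=7 picked index 7: u0 ∈ [1/33, 61/561)
j=8 picked index 9: u0 ∈ [32/561, 40/187)
j=9 picked index 9: u0 ∈ [-19/561, 23/187)
j=10 picked index 10: u0 ∈ [6/187, 1/11)
intersection: [1/17, 35/561)

1/17 35/561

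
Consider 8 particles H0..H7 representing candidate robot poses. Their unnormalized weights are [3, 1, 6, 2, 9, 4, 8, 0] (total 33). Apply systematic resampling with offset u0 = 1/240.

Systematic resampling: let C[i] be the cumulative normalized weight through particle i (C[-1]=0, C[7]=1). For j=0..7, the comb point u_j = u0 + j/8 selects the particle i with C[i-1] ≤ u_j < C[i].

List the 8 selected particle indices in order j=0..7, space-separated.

C = [1/11, 4/33, 10/33, 4/11, 7/11, 25/33, 1, 1]
j=0: u_0=1/240 ∈ [0, 1/11) → index 0
j=1: u_1=31/240 ∈ [4/33, 10/33) → index 2
j=2: u_2=61/240 ∈ [4/33, 10/33) → index 2
j=3: u_3=91/240 ∈ [4/11, 7/11) → index 4
j=4: u_4=121/240 ∈ [4/11, 7/11) → index 4
j=5: u_5=151/240 ∈ [4/11, 7/11) → index 4
j=6: u_6=181/240 ∈ [7/11, 25/33) → index 5
j=7: u_7=211/240 ∈ [25/33, 1) → index 6

0 2 2 4 4 4 5 6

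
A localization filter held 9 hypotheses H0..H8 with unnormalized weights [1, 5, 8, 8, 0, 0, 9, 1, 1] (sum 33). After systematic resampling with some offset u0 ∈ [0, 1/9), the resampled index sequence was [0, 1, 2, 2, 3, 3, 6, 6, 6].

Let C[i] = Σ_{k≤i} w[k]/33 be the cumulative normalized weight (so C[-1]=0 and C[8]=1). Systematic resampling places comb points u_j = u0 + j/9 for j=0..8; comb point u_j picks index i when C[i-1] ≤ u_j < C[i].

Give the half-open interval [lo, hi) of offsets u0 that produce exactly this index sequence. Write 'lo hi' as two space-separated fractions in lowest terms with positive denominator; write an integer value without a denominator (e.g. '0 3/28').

C = [1/33, 2/11, 14/33, 2/3, 2/3, 2/3, 31/33, 32/33, 1]
j=0 picked index 0: u0 ∈ [0, 1/33)
j=1 picked index 1: u0 ∈ [-8/99, 7/99)
j=2 picked index 2: u0 ∈ [-4/99, 20/99)
j=3 picked index 2: u0 ∈ [-5/33, 1/11)
j=4 picked index 3: u0 ∈ [-2/99, 2/9)
j=5 picked index 3: u0 ∈ [-13/99, 1/9)
j=6 picked index 6: u0 ∈ [0, 3/11)
j=7 picked index 6: u0 ∈ [-1/9, 16/99)
j=8 picked index 6: u0 ∈ [-2/9, 5/99)
intersection: [0, 1/33)

0 1/33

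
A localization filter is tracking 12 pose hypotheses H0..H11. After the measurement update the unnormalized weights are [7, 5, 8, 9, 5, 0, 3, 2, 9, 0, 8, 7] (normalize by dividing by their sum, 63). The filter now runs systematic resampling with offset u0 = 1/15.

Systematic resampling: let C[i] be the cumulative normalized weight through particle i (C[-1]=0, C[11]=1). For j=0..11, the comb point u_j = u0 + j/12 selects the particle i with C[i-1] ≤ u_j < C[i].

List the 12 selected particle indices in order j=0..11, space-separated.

0 1 2 2 3 4 6 8 8 10 11 11

C = [1/9, 4/21, 20/63, 29/63, 34/63, 34/63, 37/63, 13/21, 16/21, 16/21, 8/9, 1]
j=0: u_0=1/15 ∈ [0, 1/9) → index 0
j=1: u_1=3/20 ∈ [1/9, 4/21) → index 1
j=2: u_2=7/30 ∈ [4/21, 20/63) → index 2
j=3: u_3=19/60 ∈ [4/21, 20/63) → index 2
j=4: u_4=2/5 ∈ [20/63, 29/63) → index 3
j=5: u_5=29/60 ∈ [29/63, 34/63) → index 4
j=6: u_6=17/30 ∈ [34/63, 37/63) → index 6
j=7: u_7=13/20 ∈ [13/21, 16/21) → index 8
j=8: u_8=11/15 ∈ [13/21, 16/21) → index 8
j=9: u_9=49/60 ∈ [16/21, 8/9) → index 10
j=10: u_10=9/10 ∈ [8/9, 1) → index 11
j=11: u_11=59/60 ∈ [8/9, 1) → index 11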